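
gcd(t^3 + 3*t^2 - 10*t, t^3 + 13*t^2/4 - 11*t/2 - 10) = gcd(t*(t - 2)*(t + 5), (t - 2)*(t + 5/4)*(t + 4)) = t - 2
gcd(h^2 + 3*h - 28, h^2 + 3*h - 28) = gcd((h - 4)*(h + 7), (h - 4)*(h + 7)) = h^2 + 3*h - 28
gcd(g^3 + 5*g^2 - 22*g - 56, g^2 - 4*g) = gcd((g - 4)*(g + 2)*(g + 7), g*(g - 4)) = g - 4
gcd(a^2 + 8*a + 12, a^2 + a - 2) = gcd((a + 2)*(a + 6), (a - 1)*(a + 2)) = a + 2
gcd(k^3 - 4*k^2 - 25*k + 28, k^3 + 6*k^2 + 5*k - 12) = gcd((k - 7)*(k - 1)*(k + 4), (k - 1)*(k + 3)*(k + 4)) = k^2 + 3*k - 4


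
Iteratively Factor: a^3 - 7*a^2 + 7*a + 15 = (a + 1)*(a^2 - 8*a + 15) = (a - 3)*(a + 1)*(a - 5)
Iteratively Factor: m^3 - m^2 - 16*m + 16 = (m - 1)*(m^2 - 16) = (m - 4)*(m - 1)*(m + 4)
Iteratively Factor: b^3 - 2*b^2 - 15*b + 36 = (b - 3)*(b^2 + b - 12) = (b - 3)*(b + 4)*(b - 3)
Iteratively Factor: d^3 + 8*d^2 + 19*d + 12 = (d + 3)*(d^2 + 5*d + 4) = (d + 1)*(d + 3)*(d + 4)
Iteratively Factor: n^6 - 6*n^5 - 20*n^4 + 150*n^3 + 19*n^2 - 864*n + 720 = (n - 4)*(n^5 - 2*n^4 - 28*n^3 + 38*n^2 + 171*n - 180) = (n - 5)*(n - 4)*(n^4 + 3*n^3 - 13*n^2 - 27*n + 36) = (n - 5)*(n - 4)*(n + 3)*(n^3 - 13*n + 12) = (n - 5)*(n - 4)*(n + 3)*(n + 4)*(n^2 - 4*n + 3) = (n - 5)*(n - 4)*(n - 3)*(n + 3)*(n + 4)*(n - 1)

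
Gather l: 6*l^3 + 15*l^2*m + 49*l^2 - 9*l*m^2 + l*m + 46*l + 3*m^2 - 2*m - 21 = 6*l^3 + l^2*(15*m + 49) + l*(-9*m^2 + m + 46) + 3*m^2 - 2*m - 21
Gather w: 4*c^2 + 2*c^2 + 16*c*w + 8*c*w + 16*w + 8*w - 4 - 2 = 6*c^2 + w*(24*c + 24) - 6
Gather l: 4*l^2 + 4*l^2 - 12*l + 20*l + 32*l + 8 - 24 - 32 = 8*l^2 + 40*l - 48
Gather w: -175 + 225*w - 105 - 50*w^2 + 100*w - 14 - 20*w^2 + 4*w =-70*w^2 + 329*w - 294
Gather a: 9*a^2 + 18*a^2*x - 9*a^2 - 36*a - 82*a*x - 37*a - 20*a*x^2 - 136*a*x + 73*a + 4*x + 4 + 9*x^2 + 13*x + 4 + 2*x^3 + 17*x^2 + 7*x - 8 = 18*a^2*x + a*(-20*x^2 - 218*x) + 2*x^3 + 26*x^2 + 24*x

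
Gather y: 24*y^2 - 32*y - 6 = 24*y^2 - 32*y - 6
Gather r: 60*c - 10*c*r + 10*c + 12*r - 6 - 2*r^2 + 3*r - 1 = 70*c - 2*r^2 + r*(15 - 10*c) - 7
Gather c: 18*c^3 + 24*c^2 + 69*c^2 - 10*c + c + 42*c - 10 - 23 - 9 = 18*c^3 + 93*c^2 + 33*c - 42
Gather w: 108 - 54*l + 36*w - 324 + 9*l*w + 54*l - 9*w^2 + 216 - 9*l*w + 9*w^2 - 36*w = 0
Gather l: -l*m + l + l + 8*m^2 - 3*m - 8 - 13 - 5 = l*(2 - m) + 8*m^2 - 3*m - 26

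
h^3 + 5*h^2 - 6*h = h*(h - 1)*(h + 6)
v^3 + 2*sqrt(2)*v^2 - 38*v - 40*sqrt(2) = (v - 4*sqrt(2))*(v + sqrt(2))*(v + 5*sqrt(2))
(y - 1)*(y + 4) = y^2 + 3*y - 4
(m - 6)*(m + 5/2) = m^2 - 7*m/2 - 15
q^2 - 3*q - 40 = (q - 8)*(q + 5)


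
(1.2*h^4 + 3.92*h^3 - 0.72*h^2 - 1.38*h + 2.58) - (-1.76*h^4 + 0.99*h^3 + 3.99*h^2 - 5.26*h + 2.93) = 2.96*h^4 + 2.93*h^3 - 4.71*h^2 + 3.88*h - 0.35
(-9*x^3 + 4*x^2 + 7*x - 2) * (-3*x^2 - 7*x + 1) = 27*x^5 + 51*x^4 - 58*x^3 - 39*x^2 + 21*x - 2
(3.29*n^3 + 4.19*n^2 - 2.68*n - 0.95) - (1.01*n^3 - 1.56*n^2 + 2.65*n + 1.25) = 2.28*n^3 + 5.75*n^2 - 5.33*n - 2.2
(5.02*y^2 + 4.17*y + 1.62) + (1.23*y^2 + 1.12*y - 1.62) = 6.25*y^2 + 5.29*y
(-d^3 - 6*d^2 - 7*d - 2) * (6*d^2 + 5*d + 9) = -6*d^5 - 41*d^4 - 81*d^3 - 101*d^2 - 73*d - 18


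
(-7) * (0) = 0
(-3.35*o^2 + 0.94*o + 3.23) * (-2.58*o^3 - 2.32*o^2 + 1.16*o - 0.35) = 8.643*o^5 + 5.3468*o^4 - 14.4002*o^3 - 5.2307*o^2 + 3.4178*o - 1.1305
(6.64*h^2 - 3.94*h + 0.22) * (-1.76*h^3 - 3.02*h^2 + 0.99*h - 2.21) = -11.6864*h^5 - 13.1184*h^4 + 18.0852*h^3 - 19.2394*h^2 + 8.9252*h - 0.4862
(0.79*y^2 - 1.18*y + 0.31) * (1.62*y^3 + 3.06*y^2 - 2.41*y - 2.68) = 1.2798*y^5 + 0.5058*y^4 - 5.0125*y^3 + 1.6752*y^2 + 2.4153*y - 0.8308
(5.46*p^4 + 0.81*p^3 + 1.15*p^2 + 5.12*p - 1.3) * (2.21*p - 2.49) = 12.0666*p^5 - 11.8053*p^4 + 0.5246*p^3 + 8.4517*p^2 - 15.6218*p + 3.237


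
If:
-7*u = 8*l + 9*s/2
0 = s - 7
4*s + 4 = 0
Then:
No Solution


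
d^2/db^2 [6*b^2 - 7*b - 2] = 12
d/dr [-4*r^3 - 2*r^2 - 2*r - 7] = -12*r^2 - 4*r - 2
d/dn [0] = 0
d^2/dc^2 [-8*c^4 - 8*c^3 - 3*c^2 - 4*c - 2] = -96*c^2 - 48*c - 6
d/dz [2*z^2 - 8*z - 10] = 4*z - 8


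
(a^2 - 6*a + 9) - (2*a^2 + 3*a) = -a^2 - 9*a + 9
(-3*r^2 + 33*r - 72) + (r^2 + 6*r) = -2*r^2 + 39*r - 72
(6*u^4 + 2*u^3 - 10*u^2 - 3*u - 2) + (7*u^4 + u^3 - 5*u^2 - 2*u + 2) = 13*u^4 + 3*u^3 - 15*u^2 - 5*u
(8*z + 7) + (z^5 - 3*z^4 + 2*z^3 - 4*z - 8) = z^5 - 3*z^4 + 2*z^3 + 4*z - 1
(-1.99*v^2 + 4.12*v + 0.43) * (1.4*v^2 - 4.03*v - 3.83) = -2.786*v^4 + 13.7877*v^3 - 8.3799*v^2 - 17.5125*v - 1.6469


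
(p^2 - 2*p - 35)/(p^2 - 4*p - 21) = (p + 5)/(p + 3)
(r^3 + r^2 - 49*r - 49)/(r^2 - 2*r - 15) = (-r^3 - r^2 + 49*r + 49)/(-r^2 + 2*r + 15)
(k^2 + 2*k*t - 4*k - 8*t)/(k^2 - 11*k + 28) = (k + 2*t)/(k - 7)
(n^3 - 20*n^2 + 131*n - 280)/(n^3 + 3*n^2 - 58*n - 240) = (n^2 - 12*n + 35)/(n^2 + 11*n + 30)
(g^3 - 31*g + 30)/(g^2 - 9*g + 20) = (g^2 + 5*g - 6)/(g - 4)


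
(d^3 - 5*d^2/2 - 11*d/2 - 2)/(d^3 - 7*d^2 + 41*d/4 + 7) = 2*(d + 1)/(2*d - 7)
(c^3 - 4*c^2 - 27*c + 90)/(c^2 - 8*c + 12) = (c^2 + 2*c - 15)/(c - 2)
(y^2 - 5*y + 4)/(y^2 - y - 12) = (y - 1)/(y + 3)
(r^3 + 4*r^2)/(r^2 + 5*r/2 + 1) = 2*r^2*(r + 4)/(2*r^2 + 5*r + 2)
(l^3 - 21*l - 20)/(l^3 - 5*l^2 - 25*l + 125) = (l^2 + 5*l + 4)/(l^2 - 25)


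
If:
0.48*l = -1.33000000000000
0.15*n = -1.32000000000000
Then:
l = -2.77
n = -8.80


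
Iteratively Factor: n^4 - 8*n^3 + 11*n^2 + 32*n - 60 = (n - 2)*(n^3 - 6*n^2 - n + 30) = (n - 3)*(n - 2)*(n^2 - 3*n - 10) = (n - 3)*(n - 2)*(n + 2)*(n - 5)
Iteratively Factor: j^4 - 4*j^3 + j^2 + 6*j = (j - 2)*(j^3 - 2*j^2 - 3*j) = (j - 3)*(j - 2)*(j^2 + j) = (j - 3)*(j - 2)*(j + 1)*(j)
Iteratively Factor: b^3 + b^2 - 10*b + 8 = (b + 4)*(b^2 - 3*b + 2) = (b - 2)*(b + 4)*(b - 1)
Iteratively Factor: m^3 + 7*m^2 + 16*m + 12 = (m + 2)*(m^2 + 5*m + 6) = (m + 2)^2*(m + 3)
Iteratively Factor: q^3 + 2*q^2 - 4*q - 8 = (q + 2)*(q^2 - 4) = (q + 2)^2*(q - 2)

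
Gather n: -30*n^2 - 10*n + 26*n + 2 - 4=-30*n^2 + 16*n - 2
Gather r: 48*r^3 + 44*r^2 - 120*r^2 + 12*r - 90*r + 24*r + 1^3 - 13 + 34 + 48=48*r^3 - 76*r^2 - 54*r + 70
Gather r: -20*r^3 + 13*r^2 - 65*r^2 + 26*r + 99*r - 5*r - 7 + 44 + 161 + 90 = -20*r^3 - 52*r^2 + 120*r + 288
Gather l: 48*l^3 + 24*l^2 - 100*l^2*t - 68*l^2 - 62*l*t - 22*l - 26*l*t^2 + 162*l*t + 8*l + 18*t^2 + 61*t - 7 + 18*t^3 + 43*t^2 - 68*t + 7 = 48*l^3 + l^2*(-100*t - 44) + l*(-26*t^2 + 100*t - 14) + 18*t^3 + 61*t^2 - 7*t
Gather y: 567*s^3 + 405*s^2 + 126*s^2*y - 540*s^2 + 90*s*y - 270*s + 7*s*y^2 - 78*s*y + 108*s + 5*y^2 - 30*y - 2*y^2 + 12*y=567*s^3 - 135*s^2 - 162*s + y^2*(7*s + 3) + y*(126*s^2 + 12*s - 18)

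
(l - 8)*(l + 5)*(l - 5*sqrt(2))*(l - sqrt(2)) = l^4 - 6*sqrt(2)*l^3 - 3*l^3 - 30*l^2 + 18*sqrt(2)*l^2 - 30*l + 240*sqrt(2)*l - 400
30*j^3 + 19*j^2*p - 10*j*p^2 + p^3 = (-6*j + p)*(-5*j + p)*(j + p)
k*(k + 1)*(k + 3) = k^3 + 4*k^2 + 3*k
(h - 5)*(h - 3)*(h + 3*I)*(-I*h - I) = -I*h^4 + 3*h^3 + 7*I*h^3 - 21*h^2 - 7*I*h^2 + 21*h - 15*I*h + 45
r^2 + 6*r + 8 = (r + 2)*(r + 4)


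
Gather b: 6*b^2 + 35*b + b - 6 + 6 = 6*b^2 + 36*b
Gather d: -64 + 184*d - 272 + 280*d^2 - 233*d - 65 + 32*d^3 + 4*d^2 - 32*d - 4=32*d^3 + 284*d^2 - 81*d - 405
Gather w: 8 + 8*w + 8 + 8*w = 16*w + 16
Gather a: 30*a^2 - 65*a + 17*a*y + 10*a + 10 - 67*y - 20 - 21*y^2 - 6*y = 30*a^2 + a*(17*y - 55) - 21*y^2 - 73*y - 10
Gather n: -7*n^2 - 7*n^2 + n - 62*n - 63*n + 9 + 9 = -14*n^2 - 124*n + 18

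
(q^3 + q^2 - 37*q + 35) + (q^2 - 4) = q^3 + 2*q^2 - 37*q + 31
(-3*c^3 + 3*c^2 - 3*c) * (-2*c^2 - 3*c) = 6*c^5 + 3*c^4 - 3*c^3 + 9*c^2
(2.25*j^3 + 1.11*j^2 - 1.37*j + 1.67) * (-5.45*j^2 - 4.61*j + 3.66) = -12.2625*j^5 - 16.422*j^4 + 10.5844*j^3 + 1.2768*j^2 - 12.7129*j + 6.1122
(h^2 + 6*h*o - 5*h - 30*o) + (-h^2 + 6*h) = 6*h*o + h - 30*o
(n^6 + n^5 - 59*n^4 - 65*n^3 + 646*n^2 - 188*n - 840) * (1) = n^6 + n^5 - 59*n^4 - 65*n^3 + 646*n^2 - 188*n - 840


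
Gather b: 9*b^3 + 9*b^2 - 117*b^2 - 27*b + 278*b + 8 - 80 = 9*b^3 - 108*b^2 + 251*b - 72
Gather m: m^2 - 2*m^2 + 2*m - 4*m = -m^2 - 2*m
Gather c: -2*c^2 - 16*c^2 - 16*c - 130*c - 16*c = -18*c^2 - 162*c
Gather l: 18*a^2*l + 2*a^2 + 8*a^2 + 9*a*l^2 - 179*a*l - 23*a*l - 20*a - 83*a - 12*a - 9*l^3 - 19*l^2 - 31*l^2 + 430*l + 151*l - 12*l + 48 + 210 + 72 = 10*a^2 - 115*a - 9*l^3 + l^2*(9*a - 50) + l*(18*a^2 - 202*a + 569) + 330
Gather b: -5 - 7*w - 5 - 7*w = -14*w - 10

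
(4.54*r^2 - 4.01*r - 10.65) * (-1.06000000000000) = -4.8124*r^2 + 4.2506*r + 11.289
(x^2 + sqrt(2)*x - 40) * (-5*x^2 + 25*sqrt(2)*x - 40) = -5*x^4 + 20*sqrt(2)*x^3 + 210*x^2 - 1040*sqrt(2)*x + 1600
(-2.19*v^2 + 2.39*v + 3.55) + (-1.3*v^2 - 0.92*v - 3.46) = -3.49*v^2 + 1.47*v + 0.0899999999999999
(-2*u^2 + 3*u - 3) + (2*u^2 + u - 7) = 4*u - 10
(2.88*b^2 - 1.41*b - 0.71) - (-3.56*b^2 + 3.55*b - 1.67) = 6.44*b^2 - 4.96*b + 0.96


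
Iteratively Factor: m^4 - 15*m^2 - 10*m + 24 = (m + 2)*(m^3 - 2*m^2 - 11*m + 12) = (m - 4)*(m + 2)*(m^2 + 2*m - 3) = (m - 4)*(m + 2)*(m + 3)*(m - 1)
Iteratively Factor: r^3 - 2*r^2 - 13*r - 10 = (r - 5)*(r^2 + 3*r + 2) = (r - 5)*(r + 2)*(r + 1)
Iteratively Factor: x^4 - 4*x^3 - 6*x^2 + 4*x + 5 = (x + 1)*(x^3 - 5*x^2 - x + 5) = (x - 1)*(x + 1)*(x^2 - 4*x - 5) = (x - 1)*(x + 1)^2*(x - 5)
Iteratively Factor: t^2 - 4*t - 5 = (t + 1)*(t - 5)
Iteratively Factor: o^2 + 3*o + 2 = (o + 2)*(o + 1)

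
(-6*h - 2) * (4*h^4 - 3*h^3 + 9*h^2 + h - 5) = -24*h^5 + 10*h^4 - 48*h^3 - 24*h^2 + 28*h + 10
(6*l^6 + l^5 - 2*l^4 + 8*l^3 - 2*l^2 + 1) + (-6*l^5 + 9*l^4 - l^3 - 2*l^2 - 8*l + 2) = 6*l^6 - 5*l^5 + 7*l^4 + 7*l^3 - 4*l^2 - 8*l + 3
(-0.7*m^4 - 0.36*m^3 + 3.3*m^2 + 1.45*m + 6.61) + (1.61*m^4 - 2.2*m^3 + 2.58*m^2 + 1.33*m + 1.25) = 0.91*m^4 - 2.56*m^3 + 5.88*m^2 + 2.78*m + 7.86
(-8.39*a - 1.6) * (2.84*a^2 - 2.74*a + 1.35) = -23.8276*a^3 + 18.4446*a^2 - 6.9425*a - 2.16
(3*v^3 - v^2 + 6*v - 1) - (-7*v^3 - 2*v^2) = 10*v^3 + v^2 + 6*v - 1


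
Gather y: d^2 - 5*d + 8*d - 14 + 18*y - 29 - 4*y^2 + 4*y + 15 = d^2 + 3*d - 4*y^2 + 22*y - 28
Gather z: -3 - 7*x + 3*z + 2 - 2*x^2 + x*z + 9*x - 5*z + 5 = -2*x^2 + 2*x + z*(x - 2) + 4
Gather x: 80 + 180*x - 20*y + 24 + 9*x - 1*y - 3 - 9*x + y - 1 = 180*x - 20*y + 100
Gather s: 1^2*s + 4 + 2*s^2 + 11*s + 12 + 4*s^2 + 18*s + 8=6*s^2 + 30*s + 24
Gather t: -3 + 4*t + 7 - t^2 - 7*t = -t^2 - 3*t + 4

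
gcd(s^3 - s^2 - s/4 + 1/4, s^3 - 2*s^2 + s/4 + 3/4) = s^2 - s/2 - 1/2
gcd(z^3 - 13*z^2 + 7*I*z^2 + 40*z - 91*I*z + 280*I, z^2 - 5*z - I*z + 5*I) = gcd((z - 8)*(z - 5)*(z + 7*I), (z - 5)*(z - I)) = z - 5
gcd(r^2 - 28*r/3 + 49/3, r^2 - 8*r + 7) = r - 7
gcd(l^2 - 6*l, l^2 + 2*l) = l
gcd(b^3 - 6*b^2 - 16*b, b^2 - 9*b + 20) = 1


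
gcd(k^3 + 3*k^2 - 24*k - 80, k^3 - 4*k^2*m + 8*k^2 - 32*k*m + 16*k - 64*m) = k^2 + 8*k + 16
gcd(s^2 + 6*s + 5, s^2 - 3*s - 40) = s + 5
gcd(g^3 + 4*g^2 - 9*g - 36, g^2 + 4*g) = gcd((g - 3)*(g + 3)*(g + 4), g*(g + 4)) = g + 4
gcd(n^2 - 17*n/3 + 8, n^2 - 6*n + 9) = n - 3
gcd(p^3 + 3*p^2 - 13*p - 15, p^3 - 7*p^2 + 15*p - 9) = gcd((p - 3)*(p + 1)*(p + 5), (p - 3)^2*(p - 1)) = p - 3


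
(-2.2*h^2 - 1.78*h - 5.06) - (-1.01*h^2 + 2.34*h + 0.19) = -1.19*h^2 - 4.12*h - 5.25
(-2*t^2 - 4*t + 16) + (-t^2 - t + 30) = -3*t^2 - 5*t + 46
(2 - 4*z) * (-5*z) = 20*z^2 - 10*z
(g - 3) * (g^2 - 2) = g^3 - 3*g^2 - 2*g + 6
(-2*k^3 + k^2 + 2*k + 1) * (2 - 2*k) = 4*k^4 - 6*k^3 - 2*k^2 + 2*k + 2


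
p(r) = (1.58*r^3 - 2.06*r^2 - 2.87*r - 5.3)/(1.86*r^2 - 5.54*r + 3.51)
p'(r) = (5.54 - 3.72*r)*(1.58*r^3 - 2.06*r^2 - 2.87*r - 5.3)/(1.86*r^2 - 5.54*r + 3.51)^2 + (4.74*r^2 - 4.12*r - 2.87)/(1.86*r^2 - 5.54*r + 3.51)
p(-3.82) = -2.17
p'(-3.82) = 0.76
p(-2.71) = -1.37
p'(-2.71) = 0.67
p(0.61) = -9.07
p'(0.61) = -40.44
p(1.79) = 17.84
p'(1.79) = 33.61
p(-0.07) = -1.31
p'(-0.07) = -2.60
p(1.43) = 14.78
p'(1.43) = -6.88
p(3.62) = 4.12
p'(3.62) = 1.49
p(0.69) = -13.51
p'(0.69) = -76.15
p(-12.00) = -8.87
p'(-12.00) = 0.84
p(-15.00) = -11.40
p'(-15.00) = 0.84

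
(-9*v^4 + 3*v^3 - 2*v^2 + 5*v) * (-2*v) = 18*v^5 - 6*v^4 + 4*v^3 - 10*v^2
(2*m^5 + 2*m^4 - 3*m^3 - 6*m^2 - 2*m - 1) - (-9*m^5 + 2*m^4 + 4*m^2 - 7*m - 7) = 11*m^5 - 3*m^3 - 10*m^2 + 5*m + 6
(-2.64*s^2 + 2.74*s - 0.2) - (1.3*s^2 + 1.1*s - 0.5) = -3.94*s^2 + 1.64*s + 0.3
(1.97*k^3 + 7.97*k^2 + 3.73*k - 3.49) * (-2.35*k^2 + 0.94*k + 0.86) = -4.6295*k^5 - 16.8777*k^4 + 0.420500000000001*k^3 + 18.5619*k^2 - 0.0728000000000004*k - 3.0014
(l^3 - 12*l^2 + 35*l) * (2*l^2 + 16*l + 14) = 2*l^5 - 8*l^4 - 108*l^3 + 392*l^2 + 490*l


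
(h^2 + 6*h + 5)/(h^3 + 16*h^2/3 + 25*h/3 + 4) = 3*(h + 5)/(3*h^2 + 13*h + 12)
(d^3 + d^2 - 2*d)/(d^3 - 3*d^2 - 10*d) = (d - 1)/(d - 5)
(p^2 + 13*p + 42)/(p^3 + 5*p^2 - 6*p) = (p + 7)/(p*(p - 1))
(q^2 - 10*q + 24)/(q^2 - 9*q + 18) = (q - 4)/(q - 3)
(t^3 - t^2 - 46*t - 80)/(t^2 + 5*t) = t - 6 - 16/t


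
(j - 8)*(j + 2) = j^2 - 6*j - 16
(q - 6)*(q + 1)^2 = q^3 - 4*q^2 - 11*q - 6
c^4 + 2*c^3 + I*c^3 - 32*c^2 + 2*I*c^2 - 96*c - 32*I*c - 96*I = (c - 6)*(c + 4)^2*(c + I)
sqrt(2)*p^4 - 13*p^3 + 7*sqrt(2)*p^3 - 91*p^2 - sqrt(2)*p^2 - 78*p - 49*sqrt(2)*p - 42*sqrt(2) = (p + 1)*(p + 6)*(p - 7*sqrt(2))*(sqrt(2)*p + 1)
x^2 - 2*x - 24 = (x - 6)*(x + 4)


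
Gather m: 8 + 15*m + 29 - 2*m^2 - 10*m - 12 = -2*m^2 + 5*m + 25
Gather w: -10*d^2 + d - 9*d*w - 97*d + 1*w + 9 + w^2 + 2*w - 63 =-10*d^2 - 96*d + w^2 + w*(3 - 9*d) - 54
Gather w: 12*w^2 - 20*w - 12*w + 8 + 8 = 12*w^2 - 32*w + 16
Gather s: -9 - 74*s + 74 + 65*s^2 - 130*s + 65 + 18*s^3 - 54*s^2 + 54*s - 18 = 18*s^3 + 11*s^2 - 150*s + 112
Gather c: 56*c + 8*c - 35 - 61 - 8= 64*c - 104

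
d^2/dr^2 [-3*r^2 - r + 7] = -6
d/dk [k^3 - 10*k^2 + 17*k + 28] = 3*k^2 - 20*k + 17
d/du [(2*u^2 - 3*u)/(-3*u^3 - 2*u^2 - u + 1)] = (u*(2*u - 3)*(9*u^2 + 4*u + 1) + (3 - 4*u)*(3*u^3 + 2*u^2 + u - 1))/(3*u^3 + 2*u^2 + u - 1)^2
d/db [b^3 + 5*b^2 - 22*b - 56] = 3*b^2 + 10*b - 22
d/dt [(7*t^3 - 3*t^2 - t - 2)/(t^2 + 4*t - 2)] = (7*t^4 + 56*t^3 - 53*t^2 + 16*t + 10)/(t^4 + 8*t^3 + 12*t^2 - 16*t + 4)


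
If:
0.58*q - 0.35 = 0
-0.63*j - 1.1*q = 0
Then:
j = -1.05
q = 0.60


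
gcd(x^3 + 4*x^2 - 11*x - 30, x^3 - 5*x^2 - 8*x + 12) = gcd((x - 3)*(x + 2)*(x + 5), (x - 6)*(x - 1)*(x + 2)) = x + 2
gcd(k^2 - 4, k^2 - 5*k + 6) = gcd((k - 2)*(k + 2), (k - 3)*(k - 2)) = k - 2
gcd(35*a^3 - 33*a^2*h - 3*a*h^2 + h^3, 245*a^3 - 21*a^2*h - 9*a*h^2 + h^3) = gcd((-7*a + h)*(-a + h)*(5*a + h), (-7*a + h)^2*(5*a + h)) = 35*a^2 + 2*a*h - h^2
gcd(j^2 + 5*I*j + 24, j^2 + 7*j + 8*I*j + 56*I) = j + 8*I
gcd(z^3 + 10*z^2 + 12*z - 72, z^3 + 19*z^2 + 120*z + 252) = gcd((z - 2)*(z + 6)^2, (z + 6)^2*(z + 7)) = z^2 + 12*z + 36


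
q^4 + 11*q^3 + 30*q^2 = q^2*(q + 5)*(q + 6)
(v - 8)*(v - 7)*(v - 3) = v^3 - 18*v^2 + 101*v - 168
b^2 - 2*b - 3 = (b - 3)*(b + 1)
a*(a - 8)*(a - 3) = a^3 - 11*a^2 + 24*a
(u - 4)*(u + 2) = u^2 - 2*u - 8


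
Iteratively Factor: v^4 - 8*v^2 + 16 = (v + 2)*(v^3 - 2*v^2 - 4*v + 8) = (v + 2)^2*(v^2 - 4*v + 4) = (v - 2)*(v + 2)^2*(v - 2)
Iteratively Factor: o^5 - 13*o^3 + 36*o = (o + 2)*(o^4 - 2*o^3 - 9*o^2 + 18*o) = (o - 3)*(o + 2)*(o^3 + o^2 - 6*o) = o*(o - 3)*(o + 2)*(o^2 + o - 6) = o*(o - 3)*(o - 2)*(o + 2)*(o + 3)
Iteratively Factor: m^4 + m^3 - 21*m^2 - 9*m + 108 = (m - 3)*(m^3 + 4*m^2 - 9*m - 36) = (m - 3)*(m + 4)*(m^2 - 9) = (m - 3)*(m + 3)*(m + 4)*(m - 3)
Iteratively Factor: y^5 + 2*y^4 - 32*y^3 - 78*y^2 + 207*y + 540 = (y - 5)*(y^4 + 7*y^3 + 3*y^2 - 63*y - 108) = (y - 5)*(y + 4)*(y^3 + 3*y^2 - 9*y - 27) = (y - 5)*(y + 3)*(y + 4)*(y^2 - 9) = (y - 5)*(y - 3)*(y + 3)*(y + 4)*(y + 3)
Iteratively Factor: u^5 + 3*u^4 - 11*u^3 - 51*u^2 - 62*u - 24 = (u + 3)*(u^4 - 11*u^2 - 18*u - 8) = (u + 1)*(u + 3)*(u^3 - u^2 - 10*u - 8) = (u + 1)*(u + 2)*(u + 3)*(u^2 - 3*u - 4) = (u + 1)^2*(u + 2)*(u + 3)*(u - 4)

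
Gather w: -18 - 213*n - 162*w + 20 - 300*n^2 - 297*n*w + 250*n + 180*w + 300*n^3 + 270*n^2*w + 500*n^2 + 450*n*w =300*n^3 + 200*n^2 + 37*n + w*(270*n^2 + 153*n + 18) + 2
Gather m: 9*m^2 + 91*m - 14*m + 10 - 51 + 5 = 9*m^2 + 77*m - 36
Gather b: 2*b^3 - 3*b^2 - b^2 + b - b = 2*b^3 - 4*b^2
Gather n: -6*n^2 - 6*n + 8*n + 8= -6*n^2 + 2*n + 8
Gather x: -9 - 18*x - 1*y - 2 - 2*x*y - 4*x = x*(-2*y - 22) - y - 11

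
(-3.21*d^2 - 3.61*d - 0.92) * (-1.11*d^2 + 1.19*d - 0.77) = 3.5631*d^4 + 0.187200000000001*d^3 - 0.802999999999999*d^2 + 1.6849*d + 0.7084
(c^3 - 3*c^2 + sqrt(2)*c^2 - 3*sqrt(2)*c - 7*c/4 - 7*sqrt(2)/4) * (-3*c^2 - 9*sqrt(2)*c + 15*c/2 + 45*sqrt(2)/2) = -3*c^5 - 12*sqrt(2)*c^4 + 33*c^4/2 - 141*c^3/4 + 66*sqrt(2)*c^3 - 69*sqrt(2)*c^2 + 687*c^2/8 - 207*c/2 - 105*sqrt(2)*c/2 - 315/4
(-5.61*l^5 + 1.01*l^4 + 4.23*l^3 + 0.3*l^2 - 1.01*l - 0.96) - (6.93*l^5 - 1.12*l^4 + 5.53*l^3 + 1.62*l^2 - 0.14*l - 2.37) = -12.54*l^5 + 2.13*l^4 - 1.3*l^3 - 1.32*l^2 - 0.87*l + 1.41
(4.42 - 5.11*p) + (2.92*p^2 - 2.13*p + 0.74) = 2.92*p^2 - 7.24*p + 5.16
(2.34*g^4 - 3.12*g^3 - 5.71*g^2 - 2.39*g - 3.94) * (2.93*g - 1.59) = 6.8562*g^5 - 12.8622*g^4 - 11.7695*g^3 + 2.0762*g^2 - 7.7441*g + 6.2646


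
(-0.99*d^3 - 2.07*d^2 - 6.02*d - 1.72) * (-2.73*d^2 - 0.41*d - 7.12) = 2.7027*d^5 + 6.057*d^4 + 24.3321*d^3 + 21.9022*d^2 + 43.5676*d + 12.2464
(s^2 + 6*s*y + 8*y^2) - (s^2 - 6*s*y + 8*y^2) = 12*s*y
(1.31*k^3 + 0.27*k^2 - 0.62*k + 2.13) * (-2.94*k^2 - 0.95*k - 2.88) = -3.8514*k^5 - 2.0383*k^4 - 2.2065*k^3 - 6.4508*k^2 - 0.2379*k - 6.1344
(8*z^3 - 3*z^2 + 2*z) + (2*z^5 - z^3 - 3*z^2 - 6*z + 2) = 2*z^5 + 7*z^3 - 6*z^2 - 4*z + 2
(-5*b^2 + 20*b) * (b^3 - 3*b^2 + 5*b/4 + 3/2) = -5*b^5 + 35*b^4 - 265*b^3/4 + 35*b^2/2 + 30*b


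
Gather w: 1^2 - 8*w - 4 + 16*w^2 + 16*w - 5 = 16*w^2 + 8*w - 8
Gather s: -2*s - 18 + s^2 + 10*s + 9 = s^2 + 8*s - 9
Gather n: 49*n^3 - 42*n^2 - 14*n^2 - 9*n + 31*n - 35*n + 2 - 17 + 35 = 49*n^3 - 56*n^2 - 13*n + 20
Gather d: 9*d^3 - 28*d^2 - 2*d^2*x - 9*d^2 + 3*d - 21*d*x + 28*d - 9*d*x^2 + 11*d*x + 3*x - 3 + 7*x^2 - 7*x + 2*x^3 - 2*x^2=9*d^3 + d^2*(-2*x - 37) + d*(-9*x^2 - 10*x + 31) + 2*x^3 + 5*x^2 - 4*x - 3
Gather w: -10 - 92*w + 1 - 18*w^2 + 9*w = -18*w^2 - 83*w - 9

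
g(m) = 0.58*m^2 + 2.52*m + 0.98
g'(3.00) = 6.00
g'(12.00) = 16.44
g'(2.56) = 5.49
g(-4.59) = 1.63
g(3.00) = 13.76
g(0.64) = 2.83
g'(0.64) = 3.26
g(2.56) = 11.23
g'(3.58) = 6.67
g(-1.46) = -1.46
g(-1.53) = -1.52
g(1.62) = 6.58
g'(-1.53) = 0.75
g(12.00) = 114.74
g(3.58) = 17.44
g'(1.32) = 4.05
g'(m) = 1.16*m + 2.52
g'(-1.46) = 0.83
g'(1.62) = 4.40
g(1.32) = 5.32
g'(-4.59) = -2.80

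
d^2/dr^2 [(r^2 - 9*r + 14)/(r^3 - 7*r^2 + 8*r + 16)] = 2*(r^4 - 19*r^3 + 81*r^2 - 257*r + 242)/(r^7 - 13*r^6 + 51*r^5 - 15*r^4 - 240*r^3 + 96*r^2 + 512*r + 256)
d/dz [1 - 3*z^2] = -6*z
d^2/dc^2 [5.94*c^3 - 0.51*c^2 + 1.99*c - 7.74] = 35.64*c - 1.02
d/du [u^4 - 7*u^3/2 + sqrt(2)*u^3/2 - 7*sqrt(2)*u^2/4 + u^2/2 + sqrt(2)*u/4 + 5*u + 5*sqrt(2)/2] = 4*u^3 - 21*u^2/2 + 3*sqrt(2)*u^2/2 - 7*sqrt(2)*u/2 + u + sqrt(2)/4 + 5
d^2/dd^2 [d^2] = 2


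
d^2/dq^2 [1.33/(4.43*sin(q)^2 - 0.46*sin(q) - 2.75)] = (104.404468*sin(q)^4 - 8.13082199999999*sin(q)^3 - 91.514374*sin(q)^2 + 14.579194*sin(q) - 32.968306)/(-4.43*sin(q)^2 + 0.46*sin(q) + 2.75)^3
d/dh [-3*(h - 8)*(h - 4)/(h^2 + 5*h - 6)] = 3*(-17*h^2 + 76*h + 88)/(h^4 + 10*h^3 + 13*h^2 - 60*h + 36)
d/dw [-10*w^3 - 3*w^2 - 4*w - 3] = -30*w^2 - 6*w - 4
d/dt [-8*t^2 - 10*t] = -16*t - 10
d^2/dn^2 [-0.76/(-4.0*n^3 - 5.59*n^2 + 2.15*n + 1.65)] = (-(18.24*n + 8.4968)*(4.0*n^3 + 5.59*n^2 - 2.15*n - 1.65) + 0.76*(12.0*n^2 + 11.18*n - 2.15)*(24.0*n^2 + 22.36*n - 4.3))/(4.0*n^3 + 5.59*n^2 - 2.15*n - 1.65)^3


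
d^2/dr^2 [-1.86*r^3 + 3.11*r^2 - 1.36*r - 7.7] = 6.22 - 11.16*r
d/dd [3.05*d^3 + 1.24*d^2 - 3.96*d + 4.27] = 9.15*d^2 + 2.48*d - 3.96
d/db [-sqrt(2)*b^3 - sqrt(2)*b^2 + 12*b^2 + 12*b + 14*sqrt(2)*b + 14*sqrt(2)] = -3*sqrt(2)*b^2 - 2*sqrt(2)*b + 24*b + 12 + 14*sqrt(2)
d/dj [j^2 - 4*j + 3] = 2*j - 4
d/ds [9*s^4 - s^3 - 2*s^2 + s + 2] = 36*s^3 - 3*s^2 - 4*s + 1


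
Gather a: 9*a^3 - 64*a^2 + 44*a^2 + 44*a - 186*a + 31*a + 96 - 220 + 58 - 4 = 9*a^3 - 20*a^2 - 111*a - 70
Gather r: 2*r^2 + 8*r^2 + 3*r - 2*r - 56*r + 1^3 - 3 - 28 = 10*r^2 - 55*r - 30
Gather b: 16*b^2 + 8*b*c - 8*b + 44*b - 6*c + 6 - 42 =16*b^2 + b*(8*c + 36) - 6*c - 36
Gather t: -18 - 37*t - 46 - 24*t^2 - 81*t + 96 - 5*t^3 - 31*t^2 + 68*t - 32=-5*t^3 - 55*t^2 - 50*t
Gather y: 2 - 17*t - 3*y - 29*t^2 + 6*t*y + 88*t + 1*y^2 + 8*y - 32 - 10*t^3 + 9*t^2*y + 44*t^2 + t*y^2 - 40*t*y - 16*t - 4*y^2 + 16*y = -10*t^3 + 15*t^2 + 55*t + y^2*(t - 3) + y*(9*t^2 - 34*t + 21) - 30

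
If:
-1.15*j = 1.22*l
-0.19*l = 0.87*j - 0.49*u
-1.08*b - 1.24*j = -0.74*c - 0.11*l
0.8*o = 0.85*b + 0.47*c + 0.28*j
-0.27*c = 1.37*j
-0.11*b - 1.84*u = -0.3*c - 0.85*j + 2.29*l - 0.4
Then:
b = -3.21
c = -3.45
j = 0.68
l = -0.64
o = -5.20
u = 0.96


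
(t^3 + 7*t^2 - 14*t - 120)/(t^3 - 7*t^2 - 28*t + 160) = (t + 6)/(t - 8)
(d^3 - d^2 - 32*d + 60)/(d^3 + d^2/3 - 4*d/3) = 3*(d^3 - d^2 - 32*d + 60)/(d*(3*d^2 + d - 4))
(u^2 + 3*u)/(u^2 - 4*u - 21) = u/(u - 7)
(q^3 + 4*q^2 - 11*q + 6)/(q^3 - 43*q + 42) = (q^2 + 5*q - 6)/(q^2 + q - 42)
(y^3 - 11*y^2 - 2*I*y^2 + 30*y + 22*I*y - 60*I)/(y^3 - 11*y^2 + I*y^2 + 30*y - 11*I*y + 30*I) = (y - 2*I)/(y + I)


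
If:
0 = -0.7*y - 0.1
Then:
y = -0.14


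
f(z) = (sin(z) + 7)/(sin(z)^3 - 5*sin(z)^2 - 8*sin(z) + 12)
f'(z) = (sin(z) + 7)*(-3*sin(z)^2*cos(z) + 10*sin(z)*cos(z) + 8*cos(z))/(sin(z)^3 - 5*sin(z)^2 - 8*sin(z) + 12)^2 + cos(z)/(sin(z)^3 - 5*sin(z)^2 - 8*sin(z) + 12) = (-2*sin(z)^3 - 16*sin(z)^2 + 70*sin(z) + 68)*cos(z)/(sin(z)^3 - 5*sin(z)^2 - 8*sin(z) + 12)^2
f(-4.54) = 35.99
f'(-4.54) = -416.41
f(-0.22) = 0.50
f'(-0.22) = 0.28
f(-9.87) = 0.96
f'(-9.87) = -1.44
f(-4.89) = 33.91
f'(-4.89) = 380.75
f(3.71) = 0.44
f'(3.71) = -0.10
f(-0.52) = 0.44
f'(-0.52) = 0.12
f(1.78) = 24.47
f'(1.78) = -232.99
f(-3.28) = 0.66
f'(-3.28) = -0.66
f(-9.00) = 0.46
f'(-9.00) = -0.16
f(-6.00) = 0.77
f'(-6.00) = 0.94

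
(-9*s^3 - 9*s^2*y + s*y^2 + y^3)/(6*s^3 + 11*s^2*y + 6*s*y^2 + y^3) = (-3*s + y)/(2*s + y)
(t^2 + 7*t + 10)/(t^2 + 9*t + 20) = (t + 2)/(t + 4)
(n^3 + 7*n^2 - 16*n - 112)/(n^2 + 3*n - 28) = n + 4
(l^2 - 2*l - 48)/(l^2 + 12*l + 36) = (l - 8)/(l + 6)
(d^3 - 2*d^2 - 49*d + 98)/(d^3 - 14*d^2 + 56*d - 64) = (d^2 - 49)/(d^2 - 12*d + 32)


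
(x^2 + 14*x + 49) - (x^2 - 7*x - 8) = 21*x + 57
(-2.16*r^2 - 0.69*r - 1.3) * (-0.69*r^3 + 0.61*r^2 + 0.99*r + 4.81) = 1.4904*r^5 - 0.8415*r^4 - 1.6623*r^3 - 11.8657*r^2 - 4.6059*r - 6.253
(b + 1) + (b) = 2*b + 1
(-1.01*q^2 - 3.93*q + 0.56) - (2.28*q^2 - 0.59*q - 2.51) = -3.29*q^2 - 3.34*q + 3.07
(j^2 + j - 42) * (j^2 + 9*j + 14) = j^4 + 10*j^3 - 19*j^2 - 364*j - 588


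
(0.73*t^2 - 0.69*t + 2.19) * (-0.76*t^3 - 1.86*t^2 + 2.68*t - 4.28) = -0.5548*t^5 - 0.8334*t^4 + 1.5754*t^3 - 9.047*t^2 + 8.8224*t - 9.3732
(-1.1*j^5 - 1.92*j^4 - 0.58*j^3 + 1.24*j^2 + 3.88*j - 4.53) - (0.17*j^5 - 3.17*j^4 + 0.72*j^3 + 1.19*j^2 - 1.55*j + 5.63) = -1.27*j^5 + 1.25*j^4 - 1.3*j^3 + 0.05*j^2 + 5.43*j - 10.16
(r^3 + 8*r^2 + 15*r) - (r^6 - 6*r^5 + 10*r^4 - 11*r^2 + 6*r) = -r^6 + 6*r^5 - 10*r^4 + r^3 + 19*r^2 + 9*r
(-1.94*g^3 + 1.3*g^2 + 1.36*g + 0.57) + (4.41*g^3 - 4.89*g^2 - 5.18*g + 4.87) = 2.47*g^3 - 3.59*g^2 - 3.82*g + 5.44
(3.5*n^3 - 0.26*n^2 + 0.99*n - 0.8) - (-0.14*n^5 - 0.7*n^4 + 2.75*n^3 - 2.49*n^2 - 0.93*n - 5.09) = 0.14*n^5 + 0.7*n^4 + 0.75*n^3 + 2.23*n^2 + 1.92*n + 4.29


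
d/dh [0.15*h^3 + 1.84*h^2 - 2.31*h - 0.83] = 0.45*h^2 + 3.68*h - 2.31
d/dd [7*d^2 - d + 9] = 14*d - 1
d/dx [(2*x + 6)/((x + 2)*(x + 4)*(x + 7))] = 4*(-x^3 - 11*x^2 - 39*x - 47)/(x^6 + 26*x^5 + 269*x^4 + 1412*x^3 + 3956*x^2 + 5600*x + 3136)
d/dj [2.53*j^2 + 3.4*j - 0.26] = 5.06*j + 3.4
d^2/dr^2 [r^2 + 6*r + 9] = 2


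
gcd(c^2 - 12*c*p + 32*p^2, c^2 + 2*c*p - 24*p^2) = -c + 4*p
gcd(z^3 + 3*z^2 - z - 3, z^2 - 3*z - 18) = z + 3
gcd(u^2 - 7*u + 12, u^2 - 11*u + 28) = u - 4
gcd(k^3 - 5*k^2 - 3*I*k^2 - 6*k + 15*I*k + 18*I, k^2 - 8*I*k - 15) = k - 3*I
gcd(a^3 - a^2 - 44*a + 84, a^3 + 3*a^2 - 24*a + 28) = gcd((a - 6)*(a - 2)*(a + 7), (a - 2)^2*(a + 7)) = a^2 + 5*a - 14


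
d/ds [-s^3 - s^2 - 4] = s*(-3*s - 2)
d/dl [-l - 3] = -1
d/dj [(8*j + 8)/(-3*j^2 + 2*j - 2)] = 8*(3*j^2 + 6*j - 4)/(9*j^4 - 12*j^3 + 16*j^2 - 8*j + 4)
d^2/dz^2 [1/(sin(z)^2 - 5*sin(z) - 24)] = (-4*sin(z)^4 + 15*sin(z)^3 - 115*sin(z)^2 + 90*sin(z) + 98)/((sin(z) - 8)^3*(sin(z) + 3)^3)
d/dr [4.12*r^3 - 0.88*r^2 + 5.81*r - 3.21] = 12.36*r^2 - 1.76*r + 5.81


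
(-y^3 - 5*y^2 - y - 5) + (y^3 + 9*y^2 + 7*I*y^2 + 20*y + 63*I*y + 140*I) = 4*y^2 + 7*I*y^2 + 19*y + 63*I*y - 5 + 140*I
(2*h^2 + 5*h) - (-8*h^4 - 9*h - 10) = 8*h^4 + 2*h^2 + 14*h + 10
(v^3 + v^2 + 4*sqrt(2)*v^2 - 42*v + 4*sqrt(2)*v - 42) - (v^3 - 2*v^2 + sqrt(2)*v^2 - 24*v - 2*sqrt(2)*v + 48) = 3*v^2 + 3*sqrt(2)*v^2 - 18*v + 6*sqrt(2)*v - 90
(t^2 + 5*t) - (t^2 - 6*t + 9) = 11*t - 9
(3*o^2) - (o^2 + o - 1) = 2*o^2 - o + 1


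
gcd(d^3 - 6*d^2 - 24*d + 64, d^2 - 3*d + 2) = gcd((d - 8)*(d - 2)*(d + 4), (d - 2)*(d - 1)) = d - 2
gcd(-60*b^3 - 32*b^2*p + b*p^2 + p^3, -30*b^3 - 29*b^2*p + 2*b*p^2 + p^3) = 1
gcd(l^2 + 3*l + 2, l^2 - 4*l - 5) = l + 1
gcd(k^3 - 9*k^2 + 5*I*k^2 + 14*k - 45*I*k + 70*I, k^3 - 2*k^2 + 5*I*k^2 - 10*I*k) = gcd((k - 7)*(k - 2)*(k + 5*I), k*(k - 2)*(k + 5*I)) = k^2 + k*(-2 + 5*I) - 10*I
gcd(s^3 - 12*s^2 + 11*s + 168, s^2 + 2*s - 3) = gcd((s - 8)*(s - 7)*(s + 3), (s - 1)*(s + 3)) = s + 3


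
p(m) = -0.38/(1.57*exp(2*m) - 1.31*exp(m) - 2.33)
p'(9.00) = 0.00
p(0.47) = 0.93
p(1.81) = -0.01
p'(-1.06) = -0.00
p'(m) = -0.38*(-3.14*exp(2*m) + 1.31*exp(m))/(1.57*exp(2*m) - 1.31*exp(m) - 2.33)^2 = (1.1932*exp(m) - 0.4978)*exp(m)/(-1.57*exp(2*m) + 1.31*exp(m) + 2.33)^2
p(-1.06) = 0.15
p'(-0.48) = 0.02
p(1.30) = -0.03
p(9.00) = 0.00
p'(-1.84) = -0.01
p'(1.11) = 0.14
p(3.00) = 0.00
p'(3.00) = 0.00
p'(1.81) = 0.02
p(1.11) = -0.05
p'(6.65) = 0.00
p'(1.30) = 0.07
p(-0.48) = 0.15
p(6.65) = -0.00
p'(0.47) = 13.64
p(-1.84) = 0.15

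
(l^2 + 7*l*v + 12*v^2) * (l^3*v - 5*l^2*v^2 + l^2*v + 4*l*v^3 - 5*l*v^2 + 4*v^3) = l^5*v + 2*l^4*v^2 + l^4*v - 19*l^3*v^3 + 2*l^3*v^2 - 32*l^2*v^4 - 19*l^2*v^3 + 48*l*v^5 - 32*l*v^4 + 48*v^5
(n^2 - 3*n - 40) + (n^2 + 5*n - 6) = 2*n^2 + 2*n - 46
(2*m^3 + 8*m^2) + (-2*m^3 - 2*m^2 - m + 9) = 6*m^2 - m + 9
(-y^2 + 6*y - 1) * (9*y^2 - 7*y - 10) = -9*y^4 + 61*y^3 - 41*y^2 - 53*y + 10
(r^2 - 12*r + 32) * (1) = r^2 - 12*r + 32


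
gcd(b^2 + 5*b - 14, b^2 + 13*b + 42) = b + 7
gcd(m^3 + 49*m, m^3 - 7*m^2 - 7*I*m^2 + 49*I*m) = m^2 - 7*I*m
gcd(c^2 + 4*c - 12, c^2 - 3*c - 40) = 1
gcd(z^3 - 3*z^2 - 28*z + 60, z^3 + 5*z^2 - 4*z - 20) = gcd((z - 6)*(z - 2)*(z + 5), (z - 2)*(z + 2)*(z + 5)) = z^2 + 3*z - 10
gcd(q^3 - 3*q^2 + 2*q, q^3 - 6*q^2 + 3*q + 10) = q - 2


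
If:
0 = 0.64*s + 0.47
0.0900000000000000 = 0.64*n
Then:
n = 0.14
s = -0.73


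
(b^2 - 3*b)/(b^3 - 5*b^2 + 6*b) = 1/(b - 2)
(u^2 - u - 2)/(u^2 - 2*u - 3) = (u - 2)/(u - 3)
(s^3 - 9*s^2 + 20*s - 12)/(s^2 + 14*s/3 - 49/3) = 3*(s^3 - 9*s^2 + 20*s - 12)/(3*s^2 + 14*s - 49)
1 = 1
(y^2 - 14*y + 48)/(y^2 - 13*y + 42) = (y - 8)/(y - 7)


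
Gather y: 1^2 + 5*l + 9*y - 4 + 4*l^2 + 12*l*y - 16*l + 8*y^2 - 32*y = 4*l^2 - 11*l + 8*y^2 + y*(12*l - 23) - 3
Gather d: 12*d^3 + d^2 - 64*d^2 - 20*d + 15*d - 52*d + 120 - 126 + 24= 12*d^3 - 63*d^2 - 57*d + 18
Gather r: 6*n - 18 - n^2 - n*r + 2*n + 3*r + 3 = -n^2 + 8*n + r*(3 - n) - 15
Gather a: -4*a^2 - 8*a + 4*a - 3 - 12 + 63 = -4*a^2 - 4*a + 48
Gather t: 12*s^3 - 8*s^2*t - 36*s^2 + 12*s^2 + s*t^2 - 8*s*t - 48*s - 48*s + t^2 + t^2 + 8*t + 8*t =12*s^3 - 24*s^2 - 96*s + t^2*(s + 2) + t*(-8*s^2 - 8*s + 16)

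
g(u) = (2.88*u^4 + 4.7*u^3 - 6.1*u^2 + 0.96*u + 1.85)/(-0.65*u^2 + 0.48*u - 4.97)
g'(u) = (1.3*u - 0.48)*(2.88*u^4 + 4.7*u^3 - 6.1*u^2 + 0.96*u + 1.85)/(-0.65*u^2 + 0.48*u - 4.97)^2 + (11.52*u^3 + 14.1*u^2 - 12.2*u + 0.96)/(-0.65*u^2 + 0.48*u - 4.97)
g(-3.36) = -8.52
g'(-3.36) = 13.98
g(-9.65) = -287.68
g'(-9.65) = 73.77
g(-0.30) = -0.18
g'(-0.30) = -1.11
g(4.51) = -93.89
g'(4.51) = -48.92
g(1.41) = -2.80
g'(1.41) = -7.21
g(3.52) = -50.89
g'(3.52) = -37.65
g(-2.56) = -0.41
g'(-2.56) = 6.42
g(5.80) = -165.41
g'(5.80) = -61.72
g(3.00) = -33.05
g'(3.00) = -30.84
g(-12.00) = -486.05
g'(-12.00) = 95.02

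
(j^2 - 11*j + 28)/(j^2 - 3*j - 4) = (j - 7)/(j + 1)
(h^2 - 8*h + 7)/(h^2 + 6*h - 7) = (h - 7)/(h + 7)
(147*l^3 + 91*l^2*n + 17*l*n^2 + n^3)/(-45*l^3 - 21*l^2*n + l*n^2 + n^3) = (-49*l^2 - 14*l*n - n^2)/(15*l^2 + 2*l*n - n^2)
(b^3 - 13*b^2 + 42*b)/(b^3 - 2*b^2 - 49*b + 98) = b*(b - 6)/(b^2 + 5*b - 14)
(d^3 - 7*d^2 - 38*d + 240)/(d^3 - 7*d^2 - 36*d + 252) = (d^2 - 13*d + 40)/(d^2 - 13*d + 42)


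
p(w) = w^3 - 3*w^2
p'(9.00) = 189.00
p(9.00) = 486.00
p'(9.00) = 189.00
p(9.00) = 486.00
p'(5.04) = 45.96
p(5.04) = 51.82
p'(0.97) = -3.00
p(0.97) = -1.91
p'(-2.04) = 24.72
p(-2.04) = -20.97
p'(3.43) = 14.71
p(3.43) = 5.06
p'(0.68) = -2.69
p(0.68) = -1.07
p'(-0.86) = 7.38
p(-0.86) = -2.85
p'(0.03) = -0.18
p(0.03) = -0.00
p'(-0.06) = 0.37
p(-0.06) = -0.01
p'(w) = 3*w^2 - 6*w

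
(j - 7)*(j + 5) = j^2 - 2*j - 35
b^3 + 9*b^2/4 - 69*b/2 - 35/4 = (b - 5)*(b + 1/4)*(b + 7)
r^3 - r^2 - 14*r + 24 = (r - 3)*(r - 2)*(r + 4)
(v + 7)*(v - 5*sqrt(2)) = v^2 - 5*sqrt(2)*v + 7*v - 35*sqrt(2)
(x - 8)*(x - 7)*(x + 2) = x^3 - 13*x^2 + 26*x + 112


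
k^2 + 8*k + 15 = (k + 3)*(k + 5)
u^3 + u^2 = u^2*(u + 1)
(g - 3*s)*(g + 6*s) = g^2 + 3*g*s - 18*s^2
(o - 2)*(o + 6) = o^2 + 4*o - 12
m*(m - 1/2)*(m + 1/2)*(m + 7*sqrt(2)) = m^4 + 7*sqrt(2)*m^3 - m^2/4 - 7*sqrt(2)*m/4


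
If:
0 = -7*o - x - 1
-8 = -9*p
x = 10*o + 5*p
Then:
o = -49/153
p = 8/9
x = 190/153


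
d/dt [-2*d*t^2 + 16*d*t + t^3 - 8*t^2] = -4*d*t + 16*d + 3*t^2 - 16*t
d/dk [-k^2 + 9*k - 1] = 9 - 2*k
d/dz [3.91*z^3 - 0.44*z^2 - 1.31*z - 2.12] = 11.73*z^2 - 0.88*z - 1.31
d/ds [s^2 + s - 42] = 2*s + 1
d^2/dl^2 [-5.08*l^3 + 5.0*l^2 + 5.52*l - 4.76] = 10.0 - 30.48*l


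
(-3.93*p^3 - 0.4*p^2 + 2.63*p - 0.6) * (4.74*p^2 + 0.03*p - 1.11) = -18.6282*p^5 - 2.0139*p^4 + 16.8165*p^3 - 2.3211*p^2 - 2.9373*p + 0.666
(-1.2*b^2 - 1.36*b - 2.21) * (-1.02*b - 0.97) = 1.224*b^3 + 2.5512*b^2 + 3.5734*b + 2.1437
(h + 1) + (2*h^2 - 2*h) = 2*h^2 - h + 1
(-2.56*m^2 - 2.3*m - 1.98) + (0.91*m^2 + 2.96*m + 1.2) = -1.65*m^2 + 0.66*m - 0.78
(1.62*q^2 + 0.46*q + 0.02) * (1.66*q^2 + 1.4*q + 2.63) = 2.6892*q^4 + 3.0316*q^3 + 4.9378*q^2 + 1.2378*q + 0.0526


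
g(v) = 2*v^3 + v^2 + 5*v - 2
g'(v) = 6*v^2 + 2*v + 5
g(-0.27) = -3.32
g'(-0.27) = 4.90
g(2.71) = 58.70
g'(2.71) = 54.48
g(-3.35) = -82.72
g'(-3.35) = 65.64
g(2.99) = 75.35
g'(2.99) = 64.62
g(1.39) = 12.25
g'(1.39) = 19.37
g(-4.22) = -155.59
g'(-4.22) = 103.41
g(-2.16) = -28.29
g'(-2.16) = 28.67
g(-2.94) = -58.88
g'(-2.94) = 50.98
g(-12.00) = -3374.00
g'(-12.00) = 845.00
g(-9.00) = -1424.00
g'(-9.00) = 473.00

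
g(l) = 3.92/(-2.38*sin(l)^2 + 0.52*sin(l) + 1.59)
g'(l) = 3.92*(4.76*sin(l)*cos(l) - 0.52*cos(l))/(-2.38*sin(l)^2 + 0.52*sin(l) + 1.59)^2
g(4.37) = -3.88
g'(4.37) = 6.44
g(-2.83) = 3.25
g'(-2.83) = 5.07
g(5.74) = 5.72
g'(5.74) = -21.29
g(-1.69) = -3.08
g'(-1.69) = 1.51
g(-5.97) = 2.57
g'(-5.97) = 1.52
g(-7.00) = 17.73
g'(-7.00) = -220.52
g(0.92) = 7.88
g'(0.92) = 31.38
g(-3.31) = 2.43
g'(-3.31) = -0.41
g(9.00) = 2.80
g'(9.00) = -2.63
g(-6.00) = 2.53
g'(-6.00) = 1.27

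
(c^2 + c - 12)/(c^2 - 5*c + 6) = (c + 4)/(c - 2)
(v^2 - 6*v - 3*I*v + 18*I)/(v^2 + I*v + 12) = (v - 6)/(v + 4*I)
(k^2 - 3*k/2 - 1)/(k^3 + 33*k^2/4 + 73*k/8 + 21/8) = 4*(k - 2)/(4*k^2 + 31*k + 21)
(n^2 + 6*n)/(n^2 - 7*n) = (n + 6)/(n - 7)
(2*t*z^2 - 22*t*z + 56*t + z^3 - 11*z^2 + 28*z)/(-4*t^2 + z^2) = (z^2 - 11*z + 28)/(-2*t + z)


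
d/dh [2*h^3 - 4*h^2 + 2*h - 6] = 6*h^2 - 8*h + 2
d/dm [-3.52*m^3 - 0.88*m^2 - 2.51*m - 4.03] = -10.56*m^2 - 1.76*m - 2.51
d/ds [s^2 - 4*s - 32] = 2*s - 4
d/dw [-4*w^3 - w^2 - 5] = 2*w*(-6*w - 1)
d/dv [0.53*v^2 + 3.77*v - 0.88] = 1.06*v + 3.77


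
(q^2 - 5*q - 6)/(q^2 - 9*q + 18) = (q + 1)/(q - 3)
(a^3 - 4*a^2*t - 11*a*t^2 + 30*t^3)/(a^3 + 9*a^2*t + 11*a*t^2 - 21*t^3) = (-a^2 + 7*a*t - 10*t^2)/(-a^2 - 6*a*t + 7*t^2)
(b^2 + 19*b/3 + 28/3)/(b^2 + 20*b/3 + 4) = (3*b^2 + 19*b + 28)/(3*b^2 + 20*b + 12)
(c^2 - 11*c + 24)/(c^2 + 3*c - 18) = (c - 8)/(c + 6)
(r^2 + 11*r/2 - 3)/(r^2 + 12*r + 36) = (r - 1/2)/(r + 6)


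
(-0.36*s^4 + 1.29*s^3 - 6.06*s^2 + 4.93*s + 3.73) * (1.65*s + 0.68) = -0.594*s^5 + 1.8837*s^4 - 9.1218*s^3 + 4.0137*s^2 + 9.5069*s + 2.5364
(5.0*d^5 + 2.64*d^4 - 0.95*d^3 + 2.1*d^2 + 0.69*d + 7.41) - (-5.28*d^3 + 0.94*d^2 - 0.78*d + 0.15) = 5.0*d^5 + 2.64*d^4 + 4.33*d^3 + 1.16*d^2 + 1.47*d + 7.26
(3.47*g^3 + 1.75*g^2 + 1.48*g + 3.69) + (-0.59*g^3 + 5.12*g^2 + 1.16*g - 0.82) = 2.88*g^3 + 6.87*g^2 + 2.64*g + 2.87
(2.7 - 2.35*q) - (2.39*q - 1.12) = 3.82 - 4.74*q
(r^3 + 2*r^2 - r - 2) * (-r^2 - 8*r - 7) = -r^5 - 10*r^4 - 22*r^3 - 4*r^2 + 23*r + 14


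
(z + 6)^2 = z^2 + 12*z + 36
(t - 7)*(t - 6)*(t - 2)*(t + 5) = t^4 - 10*t^3 - 7*t^2 + 256*t - 420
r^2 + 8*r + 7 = (r + 1)*(r + 7)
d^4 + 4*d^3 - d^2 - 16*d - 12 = (d - 2)*(d + 1)*(d + 2)*(d + 3)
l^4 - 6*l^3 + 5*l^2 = l^2*(l - 5)*(l - 1)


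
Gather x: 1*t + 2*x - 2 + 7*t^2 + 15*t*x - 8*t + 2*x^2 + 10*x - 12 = 7*t^2 - 7*t + 2*x^2 + x*(15*t + 12) - 14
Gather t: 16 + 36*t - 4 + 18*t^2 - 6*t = 18*t^2 + 30*t + 12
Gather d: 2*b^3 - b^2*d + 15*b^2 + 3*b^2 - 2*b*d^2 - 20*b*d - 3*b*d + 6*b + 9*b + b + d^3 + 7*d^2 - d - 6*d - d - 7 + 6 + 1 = 2*b^3 + 18*b^2 + 16*b + d^3 + d^2*(7 - 2*b) + d*(-b^2 - 23*b - 8)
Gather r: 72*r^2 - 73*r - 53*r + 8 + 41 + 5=72*r^2 - 126*r + 54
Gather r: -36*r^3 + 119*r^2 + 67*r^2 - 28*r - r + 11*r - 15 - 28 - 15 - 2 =-36*r^3 + 186*r^2 - 18*r - 60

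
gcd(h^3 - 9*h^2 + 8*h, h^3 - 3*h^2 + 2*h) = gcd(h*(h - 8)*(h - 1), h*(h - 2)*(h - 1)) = h^2 - h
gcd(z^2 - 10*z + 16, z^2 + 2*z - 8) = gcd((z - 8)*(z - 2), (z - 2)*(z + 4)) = z - 2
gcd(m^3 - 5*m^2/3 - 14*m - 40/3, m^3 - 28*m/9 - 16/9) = m + 4/3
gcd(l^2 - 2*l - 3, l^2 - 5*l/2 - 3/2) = l - 3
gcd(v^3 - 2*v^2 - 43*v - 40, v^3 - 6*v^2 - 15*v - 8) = v^2 - 7*v - 8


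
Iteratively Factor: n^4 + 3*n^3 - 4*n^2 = (n)*(n^3 + 3*n^2 - 4*n) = n*(n + 4)*(n^2 - n) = n*(n - 1)*(n + 4)*(n)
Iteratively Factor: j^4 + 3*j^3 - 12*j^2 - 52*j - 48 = (j + 3)*(j^3 - 12*j - 16) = (j + 2)*(j + 3)*(j^2 - 2*j - 8) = (j + 2)^2*(j + 3)*(j - 4)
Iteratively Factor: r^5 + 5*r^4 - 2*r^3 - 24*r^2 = (r)*(r^4 + 5*r^3 - 2*r^2 - 24*r) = r^2*(r^3 + 5*r^2 - 2*r - 24) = r^2*(r + 4)*(r^2 + r - 6) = r^2*(r - 2)*(r + 4)*(r + 3)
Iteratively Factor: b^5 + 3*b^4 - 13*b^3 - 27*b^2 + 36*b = (b - 3)*(b^4 + 6*b^3 + 5*b^2 - 12*b) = (b - 3)*(b + 3)*(b^3 + 3*b^2 - 4*b) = b*(b - 3)*(b + 3)*(b^2 + 3*b - 4) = b*(b - 3)*(b + 3)*(b + 4)*(b - 1)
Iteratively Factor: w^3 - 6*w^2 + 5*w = (w)*(w^2 - 6*w + 5) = w*(w - 5)*(w - 1)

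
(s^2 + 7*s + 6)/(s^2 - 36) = (s + 1)/(s - 6)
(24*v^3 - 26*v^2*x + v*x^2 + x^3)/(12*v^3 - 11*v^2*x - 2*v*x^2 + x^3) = (6*v + x)/(3*v + x)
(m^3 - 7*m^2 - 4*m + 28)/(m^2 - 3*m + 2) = (m^2 - 5*m - 14)/(m - 1)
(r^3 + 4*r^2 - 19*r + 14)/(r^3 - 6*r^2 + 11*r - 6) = (r + 7)/(r - 3)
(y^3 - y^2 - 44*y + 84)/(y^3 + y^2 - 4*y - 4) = (y^2 + y - 42)/(y^2 + 3*y + 2)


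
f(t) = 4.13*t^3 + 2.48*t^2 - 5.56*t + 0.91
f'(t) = 12.39*t^2 + 4.96*t - 5.56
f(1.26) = 6.10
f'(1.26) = 20.36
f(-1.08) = 4.60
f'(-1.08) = 3.53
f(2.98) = 115.66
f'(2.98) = 119.25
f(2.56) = 72.22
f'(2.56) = 88.34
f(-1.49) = 1.04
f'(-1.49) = 14.56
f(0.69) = -0.39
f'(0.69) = 3.76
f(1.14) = 3.91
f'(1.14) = 16.20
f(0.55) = -0.71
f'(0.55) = 0.92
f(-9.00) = -2758.94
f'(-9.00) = 953.39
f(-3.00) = -71.60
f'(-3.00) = 91.07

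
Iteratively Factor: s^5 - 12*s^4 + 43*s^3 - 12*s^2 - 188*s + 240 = (s - 5)*(s^4 - 7*s^3 + 8*s^2 + 28*s - 48) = (s - 5)*(s - 4)*(s^3 - 3*s^2 - 4*s + 12) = (s - 5)*(s - 4)*(s + 2)*(s^2 - 5*s + 6) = (s - 5)*(s - 4)*(s - 2)*(s + 2)*(s - 3)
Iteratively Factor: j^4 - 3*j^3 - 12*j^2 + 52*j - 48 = (j - 3)*(j^3 - 12*j + 16) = (j - 3)*(j + 4)*(j^2 - 4*j + 4) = (j - 3)*(j - 2)*(j + 4)*(j - 2)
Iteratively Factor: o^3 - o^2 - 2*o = (o)*(o^2 - o - 2) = o*(o - 2)*(o + 1)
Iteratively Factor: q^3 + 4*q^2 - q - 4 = (q + 1)*(q^2 + 3*q - 4) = (q + 1)*(q + 4)*(q - 1)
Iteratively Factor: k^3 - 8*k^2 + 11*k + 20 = (k - 4)*(k^2 - 4*k - 5) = (k - 4)*(k + 1)*(k - 5)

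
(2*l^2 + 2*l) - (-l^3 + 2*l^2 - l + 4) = l^3 + 3*l - 4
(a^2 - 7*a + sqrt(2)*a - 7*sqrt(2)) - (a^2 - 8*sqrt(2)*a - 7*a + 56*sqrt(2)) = 9*sqrt(2)*a - 63*sqrt(2)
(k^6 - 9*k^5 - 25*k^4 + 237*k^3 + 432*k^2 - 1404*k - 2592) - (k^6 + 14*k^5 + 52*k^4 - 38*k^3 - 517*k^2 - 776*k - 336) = -23*k^5 - 77*k^4 + 275*k^3 + 949*k^2 - 628*k - 2256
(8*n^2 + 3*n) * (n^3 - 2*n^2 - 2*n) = 8*n^5 - 13*n^4 - 22*n^3 - 6*n^2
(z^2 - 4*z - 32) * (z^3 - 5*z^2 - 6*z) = z^5 - 9*z^4 - 18*z^3 + 184*z^2 + 192*z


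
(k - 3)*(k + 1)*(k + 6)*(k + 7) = k^4 + 11*k^3 + 13*k^2 - 123*k - 126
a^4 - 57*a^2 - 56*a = a*(a - 8)*(a + 1)*(a + 7)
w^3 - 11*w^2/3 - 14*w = w*(w - 6)*(w + 7/3)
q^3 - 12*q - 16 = (q - 4)*(q + 2)^2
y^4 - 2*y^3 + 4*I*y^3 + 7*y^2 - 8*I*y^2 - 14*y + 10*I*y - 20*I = (y - 2)*(y - 2*I)*(y + I)*(y + 5*I)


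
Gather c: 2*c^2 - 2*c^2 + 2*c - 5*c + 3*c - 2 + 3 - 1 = 0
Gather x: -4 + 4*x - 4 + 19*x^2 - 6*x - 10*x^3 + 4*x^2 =-10*x^3 + 23*x^2 - 2*x - 8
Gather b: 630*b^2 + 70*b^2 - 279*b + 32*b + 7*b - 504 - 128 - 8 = 700*b^2 - 240*b - 640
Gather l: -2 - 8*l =-8*l - 2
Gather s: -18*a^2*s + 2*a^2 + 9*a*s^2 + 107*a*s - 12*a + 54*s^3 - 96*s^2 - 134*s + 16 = 2*a^2 - 12*a + 54*s^3 + s^2*(9*a - 96) + s*(-18*a^2 + 107*a - 134) + 16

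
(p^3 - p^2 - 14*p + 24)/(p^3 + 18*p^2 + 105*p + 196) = (p^2 - 5*p + 6)/(p^2 + 14*p + 49)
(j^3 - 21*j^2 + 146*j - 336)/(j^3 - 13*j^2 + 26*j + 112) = (j - 6)/(j + 2)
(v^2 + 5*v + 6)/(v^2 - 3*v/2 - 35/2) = 2*(v^2 + 5*v + 6)/(2*v^2 - 3*v - 35)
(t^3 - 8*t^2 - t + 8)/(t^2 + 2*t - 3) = (t^2 - 7*t - 8)/(t + 3)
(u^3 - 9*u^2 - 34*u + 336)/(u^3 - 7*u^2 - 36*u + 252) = (u - 8)/(u - 6)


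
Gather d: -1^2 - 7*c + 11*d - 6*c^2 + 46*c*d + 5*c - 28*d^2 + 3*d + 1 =-6*c^2 - 2*c - 28*d^2 + d*(46*c + 14)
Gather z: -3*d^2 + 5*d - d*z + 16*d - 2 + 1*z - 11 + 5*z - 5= -3*d^2 + 21*d + z*(6 - d) - 18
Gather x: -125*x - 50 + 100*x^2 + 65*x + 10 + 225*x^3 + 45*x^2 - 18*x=225*x^3 + 145*x^2 - 78*x - 40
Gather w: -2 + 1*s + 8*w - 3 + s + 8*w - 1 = 2*s + 16*w - 6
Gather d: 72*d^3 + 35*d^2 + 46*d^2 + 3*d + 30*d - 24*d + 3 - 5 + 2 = 72*d^3 + 81*d^2 + 9*d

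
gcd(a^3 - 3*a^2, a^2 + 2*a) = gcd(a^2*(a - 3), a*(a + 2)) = a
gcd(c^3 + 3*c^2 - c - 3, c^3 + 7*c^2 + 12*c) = c + 3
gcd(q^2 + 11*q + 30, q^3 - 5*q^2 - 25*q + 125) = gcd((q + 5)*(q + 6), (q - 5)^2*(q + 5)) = q + 5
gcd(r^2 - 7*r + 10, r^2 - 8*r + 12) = r - 2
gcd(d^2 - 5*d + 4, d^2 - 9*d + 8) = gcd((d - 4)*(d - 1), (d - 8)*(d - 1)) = d - 1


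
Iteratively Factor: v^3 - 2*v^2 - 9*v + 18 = (v + 3)*(v^2 - 5*v + 6) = (v - 3)*(v + 3)*(v - 2)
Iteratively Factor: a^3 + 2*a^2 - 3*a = (a + 3)*(a^2 - a) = (a - 1)*(a + 3)*(a)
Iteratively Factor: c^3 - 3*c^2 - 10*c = (c - 5)*(c^2 + 2*c) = (c - 5)*(c + 2)*(c)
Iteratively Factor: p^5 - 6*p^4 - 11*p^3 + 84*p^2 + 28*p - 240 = (p + 3)*(p^4 - 9*p^3 + 16*p^2 + 36*p - 80) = (p - 5)*(p + 3)*(p^3 - 4*p^2 - 4*p + 16) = (p - 5)*(p + 2)*(p + 3)*(p^2 - 6*p + 8) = (p - 5)*(p - 4)*(p + 2)*(p + 3)*(p - 2)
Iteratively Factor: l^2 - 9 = (l + 3)*(l - 3)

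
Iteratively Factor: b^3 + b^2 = (b + 1)*(b^2) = b*(b + 1)*(b)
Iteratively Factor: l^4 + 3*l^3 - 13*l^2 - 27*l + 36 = (l - 1)*(l^3 + 4*l^2 - 9*l - 36) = (l - 1)*(l + 3)*(l^2 + l - 12) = (l - 3)*(l - 1)*(l + 3)*(l + 4)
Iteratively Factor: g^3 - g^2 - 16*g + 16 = (g - 4)*(g^2 + 3*g - 4) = (g - 4)*(g + 4)*(g - 1)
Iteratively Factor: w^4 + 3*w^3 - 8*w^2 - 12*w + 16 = (w + 4)*(w^3 - w^2 - 4*w + 4) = (w - 1)*(w + 4)*(w^2 - 4) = (w - 2)*(w - 1)*(w + 4)*(w + 2)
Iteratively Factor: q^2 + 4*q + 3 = (q + 1)*(q + 3)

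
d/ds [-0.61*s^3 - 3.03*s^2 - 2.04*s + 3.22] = -1.83*s^2 - 6.06*s - 2.04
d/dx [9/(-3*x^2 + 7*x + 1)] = 9*(6*x - 7)/(-3*x^2 + 7*x + 1)^2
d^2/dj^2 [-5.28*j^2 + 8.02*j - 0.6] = -10.5600000000000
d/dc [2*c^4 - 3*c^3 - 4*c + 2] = 8*c^3 - 9*c^2 - 4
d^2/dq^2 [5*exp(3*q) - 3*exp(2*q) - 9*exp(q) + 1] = (45*exp(2*q) - 12*exp(q) - 9)*exp(q)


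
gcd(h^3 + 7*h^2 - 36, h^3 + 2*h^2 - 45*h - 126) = h^2 + 9*h + 18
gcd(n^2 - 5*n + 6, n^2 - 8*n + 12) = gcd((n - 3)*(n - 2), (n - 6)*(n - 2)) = n - 2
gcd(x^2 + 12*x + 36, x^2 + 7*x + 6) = x + 6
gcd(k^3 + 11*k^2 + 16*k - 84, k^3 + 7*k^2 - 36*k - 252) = k^2 + 13*k + 42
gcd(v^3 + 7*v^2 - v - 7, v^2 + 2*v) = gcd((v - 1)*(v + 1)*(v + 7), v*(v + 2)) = 1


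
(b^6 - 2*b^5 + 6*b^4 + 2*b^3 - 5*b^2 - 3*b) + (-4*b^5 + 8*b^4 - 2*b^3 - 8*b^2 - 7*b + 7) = b^6 - 6*b^5 + 14*b^4 - 13*b^2 - 10*b + 7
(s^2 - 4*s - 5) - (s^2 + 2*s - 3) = -6*s - 2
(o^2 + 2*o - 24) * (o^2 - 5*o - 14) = o^4 - 3*o^3 - 48*o^2 + 92*o + 336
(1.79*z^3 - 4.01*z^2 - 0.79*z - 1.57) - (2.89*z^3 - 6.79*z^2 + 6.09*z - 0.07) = -1.1*z^3 + 2.78*z^2 - 6.88*z - 1.5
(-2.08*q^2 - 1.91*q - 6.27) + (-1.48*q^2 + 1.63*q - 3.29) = -3.56*q^2 - 0.28*q - 9.56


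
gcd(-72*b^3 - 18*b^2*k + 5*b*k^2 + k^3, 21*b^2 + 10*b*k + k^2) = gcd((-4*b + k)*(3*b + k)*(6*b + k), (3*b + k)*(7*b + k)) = 3*b + k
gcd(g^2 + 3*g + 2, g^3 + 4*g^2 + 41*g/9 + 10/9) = g + 2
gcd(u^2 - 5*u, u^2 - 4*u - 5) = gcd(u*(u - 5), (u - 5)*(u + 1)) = u - 5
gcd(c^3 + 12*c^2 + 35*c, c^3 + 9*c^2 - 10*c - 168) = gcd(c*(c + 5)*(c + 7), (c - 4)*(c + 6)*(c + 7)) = c + 7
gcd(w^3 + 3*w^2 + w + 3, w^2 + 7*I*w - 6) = w + I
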